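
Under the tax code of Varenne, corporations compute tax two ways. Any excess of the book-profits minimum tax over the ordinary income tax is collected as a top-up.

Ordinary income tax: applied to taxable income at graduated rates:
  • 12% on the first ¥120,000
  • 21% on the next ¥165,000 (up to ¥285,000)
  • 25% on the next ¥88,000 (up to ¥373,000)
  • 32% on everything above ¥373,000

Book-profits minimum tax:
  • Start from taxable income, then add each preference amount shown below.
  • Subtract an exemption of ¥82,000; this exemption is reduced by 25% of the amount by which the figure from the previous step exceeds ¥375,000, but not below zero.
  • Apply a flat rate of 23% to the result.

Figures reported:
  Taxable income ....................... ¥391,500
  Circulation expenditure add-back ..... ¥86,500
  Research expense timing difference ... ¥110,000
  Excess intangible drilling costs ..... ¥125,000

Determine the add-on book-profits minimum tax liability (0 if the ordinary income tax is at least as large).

Book-profits minimum tax:
  Adjusted income: ¥391,500 + ¥86,500 + ¥110,000 + ¥125,000 = ¥713,000
  Exemption: 25% × (¥713,000 − ¥375,000) = ¥84,500 ≥ ¥82,000, so the exemption is fully phased out
  Base: ¥713,000 − ¥0 = ¥713,000
  ¥713,000 × 23% = ¥163,990

Ordinary income tax:
  ¥120,000 × 12% = ¥14,400
  ¥165,000 × 21% = ¥34,650
  ¥88,000 × 25% = ¥22,000
  ¥18,500 × 32% = ¥5,920
  → ¥76,970

Excess of book-profits minimum tax over ordinary income tax: ¥163,990 − ¥76,970 = ¥87,020.

¥87,020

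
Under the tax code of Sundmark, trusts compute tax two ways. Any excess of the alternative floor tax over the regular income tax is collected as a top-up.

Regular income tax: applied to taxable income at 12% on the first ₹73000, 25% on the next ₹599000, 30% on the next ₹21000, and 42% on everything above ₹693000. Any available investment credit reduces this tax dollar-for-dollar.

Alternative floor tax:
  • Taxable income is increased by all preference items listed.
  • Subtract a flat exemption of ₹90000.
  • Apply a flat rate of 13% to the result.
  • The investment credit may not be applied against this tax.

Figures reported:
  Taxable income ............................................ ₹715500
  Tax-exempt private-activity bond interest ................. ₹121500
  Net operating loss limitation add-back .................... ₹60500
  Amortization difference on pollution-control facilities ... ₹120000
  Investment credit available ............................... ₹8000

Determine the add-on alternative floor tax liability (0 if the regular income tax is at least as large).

₹0

Regular income tax:
  ₹73000 × 12% = ₹8760
  ₹599000 × 25% = ₹149750
  ₹21000 × 30% = ₹6300
  ₹22500 × 42% = ₹9450
  → ₹174260
  Less investment credit ₹8000 → ₹166260

Alternative floor tax:
  Adjusted income: ₹715500 + ₹121500 + ₹60500 + ₹120000 = ₹1017500
  Less exemption ₹90000 → base ₹927500
  ₹927500 × 13% = ₹120575

₹120575 ≤ ₹166260, so no add-on is due.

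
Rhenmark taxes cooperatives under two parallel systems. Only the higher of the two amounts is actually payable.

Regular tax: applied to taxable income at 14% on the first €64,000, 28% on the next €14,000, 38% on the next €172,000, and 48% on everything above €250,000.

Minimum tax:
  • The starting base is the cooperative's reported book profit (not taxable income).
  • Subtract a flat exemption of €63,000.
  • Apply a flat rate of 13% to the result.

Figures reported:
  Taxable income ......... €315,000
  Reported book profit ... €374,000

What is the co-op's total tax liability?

€109,440

Regular tax:
  €64,000 × 14% = €8,960
  €14,000 × 28% = €3,920
  €172,000 × 38% = €65,360
  €65,000 × 48% = €31,200
  → €109,440

Minimum tax:
  Base (reported book profit): €374,000
  Less exemption €63,000 → base €311,000
  €311,000 × 13% = €40,430

€109,440 > €40,430, so the regular tax governs.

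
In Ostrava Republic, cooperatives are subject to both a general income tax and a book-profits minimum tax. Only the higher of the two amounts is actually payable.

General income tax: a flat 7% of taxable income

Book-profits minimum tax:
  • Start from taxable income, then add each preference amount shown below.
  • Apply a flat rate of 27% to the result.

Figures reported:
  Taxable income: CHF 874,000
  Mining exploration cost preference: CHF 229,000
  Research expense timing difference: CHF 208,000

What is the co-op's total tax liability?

CHF 353,970

General income tax:
  CHF 874,000 × 7% = CHF 61,180

Book-profits minimum tax:
  Adjusted income: CHF 874,000 + CHF 229,000 + CHF 208,000 = CHF 1,311,000
  CHF 1,311,000 × 27% = CHF 353,970

CHF 353,970 > CHF 61,180, so the book-profits minimum tax is the binding amount.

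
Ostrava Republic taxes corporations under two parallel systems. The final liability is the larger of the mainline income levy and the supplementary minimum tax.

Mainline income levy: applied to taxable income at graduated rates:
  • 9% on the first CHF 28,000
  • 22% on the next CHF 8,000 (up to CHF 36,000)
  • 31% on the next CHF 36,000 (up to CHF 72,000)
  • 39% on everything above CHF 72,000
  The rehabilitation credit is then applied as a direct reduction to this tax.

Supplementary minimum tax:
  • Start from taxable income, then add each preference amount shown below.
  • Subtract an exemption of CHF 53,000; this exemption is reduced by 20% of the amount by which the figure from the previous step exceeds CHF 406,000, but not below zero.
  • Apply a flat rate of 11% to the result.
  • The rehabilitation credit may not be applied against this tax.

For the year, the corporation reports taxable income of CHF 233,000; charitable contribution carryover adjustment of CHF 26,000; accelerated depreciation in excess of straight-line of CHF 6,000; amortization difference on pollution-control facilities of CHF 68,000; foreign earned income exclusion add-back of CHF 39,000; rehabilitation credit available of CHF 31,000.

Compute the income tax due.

CHF 47,230

Mainline income levy:
  CHF 28,000 × 9% = CHF 2,520
  CHF 8,000 × 22% = CHF 1,760
  CHF 36,000 × 31% = CHF 11,160
  CHF 161,000 × 39% = CHF 62,790
  → CHF 78,230
  Less rehabilitation credit CHF 31,000 → CHF 47,230

Supplementary minimum tax:
  Adjusted income: CHF 233,000 + CHF 26,000 + CHF 6,000 + CHF 68,000 + CHF 39,000 = CHF 372,000
  Exemption: CHF 372,000 ≤ CHF 406,000, so full CHF 53,000 applies
  Base: CHF 372,000 − CHF 53,000 = CHF 319,000
  CHF 319,000 × 11% = CHF 35,090

CHF 47,230 > CHF 35,090, so the mainline income levy governs.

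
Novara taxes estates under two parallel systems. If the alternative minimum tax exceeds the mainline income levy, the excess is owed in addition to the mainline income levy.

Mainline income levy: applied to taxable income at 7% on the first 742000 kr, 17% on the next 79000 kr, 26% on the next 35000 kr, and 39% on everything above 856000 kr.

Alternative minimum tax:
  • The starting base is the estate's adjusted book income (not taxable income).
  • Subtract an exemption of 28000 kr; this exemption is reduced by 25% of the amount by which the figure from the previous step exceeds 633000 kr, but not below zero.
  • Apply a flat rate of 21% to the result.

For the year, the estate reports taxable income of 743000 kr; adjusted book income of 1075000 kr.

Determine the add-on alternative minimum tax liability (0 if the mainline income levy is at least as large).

173640 kr

Mainline income levy:
  742000 kr × 7% = 51940 kr
  1000 kr × 17% = 170 kr
  → 52110 kr

Alternative minimum tax:
  Base (adjusted book income): 1075000 kr
  Exemption: 25% × (1075000 kr − 633000 kr) = 110500 kr ≥ 28000 kr, so the exemption is fully phased out
  Base: 1075000 kr − 0 kr = 1075000 kr
  1075000 kr × 21% = 225750 kr

Excess of alternative minimum tax over mainline income levy: 225750 kr − 52110 kr = 173640 kr.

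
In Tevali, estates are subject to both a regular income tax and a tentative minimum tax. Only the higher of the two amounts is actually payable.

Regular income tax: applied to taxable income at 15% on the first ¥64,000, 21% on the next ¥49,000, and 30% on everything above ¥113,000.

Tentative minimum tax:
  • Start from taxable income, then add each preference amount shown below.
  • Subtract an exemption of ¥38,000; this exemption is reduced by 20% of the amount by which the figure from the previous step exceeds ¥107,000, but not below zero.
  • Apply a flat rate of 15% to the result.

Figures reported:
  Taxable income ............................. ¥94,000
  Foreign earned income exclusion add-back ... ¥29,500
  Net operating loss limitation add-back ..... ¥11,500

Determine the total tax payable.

Regular income tax:
  ¥64,000 × 15% = ¥9,600
  ¥30,000 × 21% = ¥6,300
  → ¥15,900

Tentative minimum tax:
  Adjusted income: ¥94,000 + ¥29,500 + ¥11,500 = ¥135,000
  Exemption: ¥38,000 − 20% × (¥135,000 − ¥107,000) = ¥38,000 − ¥5,600 = ¥32,400
  Base: ¥135,000 − ¥32,400 = ¥102,600
  ¥102,600 × 15% = ¥15,390

¥15,900 > ¥15,390, so the regular income tax governs.

¥15,900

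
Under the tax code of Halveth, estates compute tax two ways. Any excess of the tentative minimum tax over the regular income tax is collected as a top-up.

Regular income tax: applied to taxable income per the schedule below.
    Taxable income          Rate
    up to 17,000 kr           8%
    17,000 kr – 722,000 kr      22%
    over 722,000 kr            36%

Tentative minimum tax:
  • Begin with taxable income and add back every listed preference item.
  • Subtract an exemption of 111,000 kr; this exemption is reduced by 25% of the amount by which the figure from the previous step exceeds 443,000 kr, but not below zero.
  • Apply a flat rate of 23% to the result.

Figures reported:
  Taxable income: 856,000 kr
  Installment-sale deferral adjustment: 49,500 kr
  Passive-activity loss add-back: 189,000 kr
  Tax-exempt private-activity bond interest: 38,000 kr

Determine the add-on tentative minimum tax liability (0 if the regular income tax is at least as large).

55,775 kr

Regular income tax:
  17,000 kr × 8% = 1,360 kr
  705,000 kr × 22% = 155,100 kr
  134,000 kr × 36% = 48,240 kr
  → 204,700 kr

Tentative minimum tax:
  Adjusted income: 856,000 kr + 49,500 kr + 189,000 kr + 38,000 kr = 1,132,500 kr
  Exemption: 25% × (1,132,500 kr − 443,000 kr) = 172,375 kr ≥ 111,000 kr, so the exemption is fully phased out
  Base: 1,132,500 kr − 0 kr = 1,132,500 kr
  1,132,500 kr × 23% = 260,475 kr

Excess of tentative minimum tax over regular income tax: 260,475 kr − 204,700 kr = 55,775 kr.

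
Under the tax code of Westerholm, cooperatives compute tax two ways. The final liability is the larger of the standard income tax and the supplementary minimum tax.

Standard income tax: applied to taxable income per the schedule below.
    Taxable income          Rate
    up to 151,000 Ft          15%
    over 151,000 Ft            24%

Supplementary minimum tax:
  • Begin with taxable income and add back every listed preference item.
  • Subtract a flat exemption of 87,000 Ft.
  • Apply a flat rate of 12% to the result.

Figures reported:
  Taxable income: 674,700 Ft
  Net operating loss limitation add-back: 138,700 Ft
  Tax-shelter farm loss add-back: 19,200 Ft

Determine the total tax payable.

Supplementary minimum tax:
  Adjusted income: 674,700 Ft + 138,700 Ft + 19,200 Ft = 832,600 Ft
  Less exemption 87,000 Ft → base 745,600 Ft
  745,600 Ft × 12% = 89,472 Ft

Standard income tax:
  151,000 Ft × 15% = 22,650 Ft
  523,700 Ft × 24% = 125,688 Ft
  → 148,338 Ft

148,338 Ft > 89,472 Ft, so the standard income tax governs.

148,338 Ft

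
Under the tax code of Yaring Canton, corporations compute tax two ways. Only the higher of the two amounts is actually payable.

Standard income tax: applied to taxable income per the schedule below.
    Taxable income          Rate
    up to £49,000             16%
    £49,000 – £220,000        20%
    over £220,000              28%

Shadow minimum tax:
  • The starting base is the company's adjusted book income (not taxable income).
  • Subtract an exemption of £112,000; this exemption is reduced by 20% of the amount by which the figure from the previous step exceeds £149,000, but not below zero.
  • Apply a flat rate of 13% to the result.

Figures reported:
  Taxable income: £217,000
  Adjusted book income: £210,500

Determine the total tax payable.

Standard income tax:
  £49,000 × 16% = £7,840
  £168,000 × 20% = £33,600
  → £41,440

Shadow minimum tax:
  Base (adjusted book income): £210,500
  Exemption: £112,000 − 20% × (£210,500 − £149,000) = £112,000 − £12,300 = £99,700
  Base: £210,500 − £99,700 = £110,800
  £110,800 × 13% = £14,404

£41,440 > £14,404, so the standard income tax governs.

£41,440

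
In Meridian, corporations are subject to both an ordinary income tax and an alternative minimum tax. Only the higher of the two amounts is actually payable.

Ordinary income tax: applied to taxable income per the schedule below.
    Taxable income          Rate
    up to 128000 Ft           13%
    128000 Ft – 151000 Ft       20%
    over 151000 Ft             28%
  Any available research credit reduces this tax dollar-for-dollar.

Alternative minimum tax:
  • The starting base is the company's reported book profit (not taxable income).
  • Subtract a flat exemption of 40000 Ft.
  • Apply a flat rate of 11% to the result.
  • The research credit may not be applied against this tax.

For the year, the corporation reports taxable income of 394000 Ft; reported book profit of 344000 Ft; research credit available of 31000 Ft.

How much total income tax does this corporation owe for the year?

Alternative minimum tax:
  Base (reported book profit): 344000 Ft
  Less exemption 40000 Ft → base 304000 Ft
  304000 Ft × 11% = 33440 Ft

Ordinary income tax:
  128000 Ft × 13% = 16640 Ft
  23000 Ft × 20% = 4600 Ft
  243000 Ft × 28% = 68040 Ft
  → 89280 Ft
  Less research credit 31000 Ft → 58280 Ft

58280 Ft > 33440 Ft, so the ordinary income tax governs.

58280 Ft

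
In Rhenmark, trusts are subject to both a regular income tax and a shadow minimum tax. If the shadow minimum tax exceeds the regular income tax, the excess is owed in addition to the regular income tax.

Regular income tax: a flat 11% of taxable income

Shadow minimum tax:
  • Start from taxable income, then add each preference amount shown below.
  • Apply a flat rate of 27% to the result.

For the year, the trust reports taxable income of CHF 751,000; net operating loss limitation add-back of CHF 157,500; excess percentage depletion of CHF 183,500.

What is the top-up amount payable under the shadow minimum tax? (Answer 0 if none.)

CHF 212,230

Regular income tax:
  CHF 751,000 × 11% = CHF 82,610

Shadow minimum tax:
  Adjusted income: CHF 751,000 + CHF 157,500 + CHF 183,500 = CHF 1,092,000
  CHF 1,092,000 × 27% = CHF 294,840

Excess of shadow minimum tax over regular income tax: CHF 294,840 − CHF 82,610 = CHF 212,230.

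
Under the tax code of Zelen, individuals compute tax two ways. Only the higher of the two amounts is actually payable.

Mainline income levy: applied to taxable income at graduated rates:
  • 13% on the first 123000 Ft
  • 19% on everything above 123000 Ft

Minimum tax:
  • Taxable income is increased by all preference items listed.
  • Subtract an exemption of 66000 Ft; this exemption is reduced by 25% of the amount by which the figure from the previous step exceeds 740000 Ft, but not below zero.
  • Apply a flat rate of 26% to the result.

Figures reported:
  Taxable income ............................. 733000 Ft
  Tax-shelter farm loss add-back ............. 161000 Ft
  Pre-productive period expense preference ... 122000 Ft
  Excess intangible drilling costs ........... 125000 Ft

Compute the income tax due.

Minimum tax:
  Adjusted income: 733000 Ft + 161000 Ft + 122000 Ft + 125000 Ft = 1141000 Ft
  Exemption: 25% × (1141000 Ft − 740000 Ft) = 100250 Ft ≥ 66000 Ft, so the exemption is fully phased out
  Base: 1141000 Ft − 0 Ft = 1141000 Ft
  1141000 Ft × 26% = 296660 Ft

Mainline income levy:
  123000 Ft × 13% = 15990 Ft
  610000 Ft × 19% = 115900 Ft
  → 131890 Ft

296660 Ft > 131890 Ft, so the minimum tax is the binding amount.

296660 Ft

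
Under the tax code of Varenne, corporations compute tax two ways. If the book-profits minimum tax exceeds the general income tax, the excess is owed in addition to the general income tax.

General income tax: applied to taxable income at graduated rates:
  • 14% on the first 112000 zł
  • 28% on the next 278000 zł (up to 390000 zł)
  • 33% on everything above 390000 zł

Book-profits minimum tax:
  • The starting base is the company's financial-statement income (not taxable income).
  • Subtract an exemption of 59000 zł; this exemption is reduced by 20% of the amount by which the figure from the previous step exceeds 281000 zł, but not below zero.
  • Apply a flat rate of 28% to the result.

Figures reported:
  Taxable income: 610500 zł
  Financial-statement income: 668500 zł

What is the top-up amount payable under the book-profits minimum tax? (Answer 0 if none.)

Book-profits minimum tax:
  Base (financial-statement income): 668500 zł
  Exemption: 20% × (668500 zł − 281000 zł) = 77500 zł ≥ 59000 zł, so the exemption is fully phased out
  Base: 668500 zł − 0 zł = 668500 zł
  668500 zł × 28% = 187180 zł

General income tax:
  112000 zł × 14% = 15680 zł
  278000 zł × 28% = 77840 zł
  220500 zł × 33% = 72765 zł
  → 166285 zł

Excess of book-profits minimum tax over general income tax: 187180 zł − 166285 zł = 20895 zł.

20895 zł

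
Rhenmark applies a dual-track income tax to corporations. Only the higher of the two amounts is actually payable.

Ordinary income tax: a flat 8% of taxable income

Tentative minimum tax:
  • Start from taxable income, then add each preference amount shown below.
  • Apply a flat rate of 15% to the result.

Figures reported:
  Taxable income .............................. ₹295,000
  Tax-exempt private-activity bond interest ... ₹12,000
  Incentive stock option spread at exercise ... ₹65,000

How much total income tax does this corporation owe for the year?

₹55,800

Tentative minimum tax:
  Adjusted income: ₹295,000 + ₹12,000 + ₹65,000 = ₹372,000
  ₹372,000 × 15% = ₹55,800

Ordinary income tax:
  ₹295,000 × 8% = ₹23,600

₹55,800 > ₹23,600, so the tentative minimum tax is the binding amount.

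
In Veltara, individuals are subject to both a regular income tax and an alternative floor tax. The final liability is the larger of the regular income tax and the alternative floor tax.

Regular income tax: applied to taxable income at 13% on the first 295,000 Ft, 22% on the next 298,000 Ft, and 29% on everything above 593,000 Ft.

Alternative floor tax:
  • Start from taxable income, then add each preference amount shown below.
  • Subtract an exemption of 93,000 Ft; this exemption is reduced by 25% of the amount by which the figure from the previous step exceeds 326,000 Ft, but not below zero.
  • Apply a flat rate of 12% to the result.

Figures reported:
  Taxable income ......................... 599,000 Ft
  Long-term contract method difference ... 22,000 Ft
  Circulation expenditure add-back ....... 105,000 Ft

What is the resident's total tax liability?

Alternative floor tax:
  Adjusted income: 599,000 Ft + 22,000 Ft + 105,000 Ft = 726,000 Ft
  Exemption: 25% × (726,000 Ft − 326,000 Ft) = 100,000 Ft ≥ 93,000 Ft, so the exemption is fully phased out
  Base: 726,000 Ft − 0 Ft = 726,000 Ft
  726,000 Ft × 12% = 87,120 Ft

Regular income tax:
  295,000 Ft × 13% = 38,350 Ft
  298,000 Ft × 22% = 65,560 Ft
  6,000 Ft × 29% = 1,740 Ft
  → 105,650 Ft

105,650 Ft > 87,120 Ft, so the regular income tax governs.

105,650 Ft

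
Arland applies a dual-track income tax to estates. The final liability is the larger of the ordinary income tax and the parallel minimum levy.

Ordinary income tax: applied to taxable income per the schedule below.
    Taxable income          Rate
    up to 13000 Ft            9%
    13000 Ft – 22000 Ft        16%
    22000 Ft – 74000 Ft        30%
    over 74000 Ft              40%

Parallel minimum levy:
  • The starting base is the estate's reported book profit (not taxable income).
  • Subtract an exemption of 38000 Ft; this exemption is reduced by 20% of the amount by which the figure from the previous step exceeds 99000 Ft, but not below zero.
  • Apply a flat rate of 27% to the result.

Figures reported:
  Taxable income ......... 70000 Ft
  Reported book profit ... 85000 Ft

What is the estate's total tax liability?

17010 Ft

Ordinary income tax:
  13000 Ft × 9% = 1170 Ft
  9000 Ft × 16% = 1440 Ft
  48000 Ft × 30% = 14400 Ft
  → 17010 Ft

Parallel minimum levy:
  Base (reported book profit): 85000 Ft
  Exemption: 85000 Ft ≤ 99000 Ft, so full 38000 Ft applies
  Base: 85000 Ft − 38000 Ft = 47000 Ft
  47000 Ft × 27% = 12690 Ft

17010 Ft > 12690 Ft, so the ordinary income tax governs.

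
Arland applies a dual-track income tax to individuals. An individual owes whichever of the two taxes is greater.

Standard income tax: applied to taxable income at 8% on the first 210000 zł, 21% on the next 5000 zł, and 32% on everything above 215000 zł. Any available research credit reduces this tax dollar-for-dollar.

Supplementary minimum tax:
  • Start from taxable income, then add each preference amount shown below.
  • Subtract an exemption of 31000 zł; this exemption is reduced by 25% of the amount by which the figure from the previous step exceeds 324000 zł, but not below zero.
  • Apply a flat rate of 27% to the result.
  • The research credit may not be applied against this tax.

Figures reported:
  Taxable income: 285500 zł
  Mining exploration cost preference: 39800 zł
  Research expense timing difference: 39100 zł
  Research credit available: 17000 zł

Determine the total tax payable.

Supplementary minimum tax:
  Adjusted income: 285500 zł + 39800 zł + 39100 zł = 364400 zł
  Exemption: 31000 zł − 25% × (364400 zł − 324000 zł) = 31000 zł − 10100 zł = 20900 zł
  Base: 364400 zł − 20900 zł = 343500 zł
  343500 zł × 27% = 92745 zł

Standard income tax:
  210000 zł × 8% = 16800 zł
  5000 zł × 21% = 1050 zł
  70500 zł × 32% = 22560 zł
  → 40410 zł
  Less research credit 17000 zł → 23410 zł

92745 zł > 23410 zł, so the supplementary minimum tax is the binding amount.

92745 zł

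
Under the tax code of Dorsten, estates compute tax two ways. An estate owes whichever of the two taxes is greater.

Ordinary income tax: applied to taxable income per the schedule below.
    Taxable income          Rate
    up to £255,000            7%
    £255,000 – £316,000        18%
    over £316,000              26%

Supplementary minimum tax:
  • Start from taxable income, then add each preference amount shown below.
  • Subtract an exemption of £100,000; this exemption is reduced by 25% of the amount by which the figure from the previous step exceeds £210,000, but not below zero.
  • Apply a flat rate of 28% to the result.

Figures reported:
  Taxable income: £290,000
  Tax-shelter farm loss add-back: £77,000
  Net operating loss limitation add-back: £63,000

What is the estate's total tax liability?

£107,800

Ordinary income tax:
  £255,000 × 7% = £17,850
  £35,000 × 18% = £6,300
  → £24,150

Supplementary minimum tax:
  Adjusted income: £290,000 + £77,000 + £63,000 = £430,000
  Exemption: £100,000 − 25% × (£430,000 − £210,000) = £100,000 − £55,000 = £45,000
  Base: £430,000 − £45,000 = £385,000
  £385,000 × 28% = £107,800

£107,800 > £24,150, so the supplementary minimum tax is the binding amount.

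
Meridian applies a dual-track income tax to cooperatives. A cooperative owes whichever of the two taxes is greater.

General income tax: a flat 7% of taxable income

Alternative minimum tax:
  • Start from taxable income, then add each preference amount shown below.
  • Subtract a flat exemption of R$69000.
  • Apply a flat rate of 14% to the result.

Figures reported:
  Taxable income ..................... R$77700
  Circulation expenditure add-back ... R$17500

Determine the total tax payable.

Alternative minimum tax:
  Adjusted income: R$77700 + R$17500 = R$95200
  Less exemption R$69000 → base R$26200
  R$26200 × 14% = R$3668

General income tax:
  R$77700 × 7% = R$5439

R$5439 > R$3668, so the general income tax governs.

R$5439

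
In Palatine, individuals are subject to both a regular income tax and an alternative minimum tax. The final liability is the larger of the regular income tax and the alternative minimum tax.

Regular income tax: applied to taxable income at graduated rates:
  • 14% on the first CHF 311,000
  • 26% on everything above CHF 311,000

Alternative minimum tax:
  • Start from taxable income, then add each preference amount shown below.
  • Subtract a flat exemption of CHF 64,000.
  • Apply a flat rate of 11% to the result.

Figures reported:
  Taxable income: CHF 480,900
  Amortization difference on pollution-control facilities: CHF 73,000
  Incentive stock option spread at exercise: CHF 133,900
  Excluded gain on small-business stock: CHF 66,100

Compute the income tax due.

Alternative minimum tax:
  Adjusted income: CHF 480,900 + CHF 73,000 + CHF 133,900 + CHF 66,100 = CHF 753,900
  Less exemption CHF 64,000 → base CHF 689,900
  CHF 689,900 × 11% = CHF 75,889

Regular income tax:
  CHF 311,000 × 14% = CHF 43,540
  CHF 169,900 × 26% = CHF 44,174
  → CHF 87,714

CHF 87,714 > CHF 75,889, so the regular income tax governs.

CHF 87,714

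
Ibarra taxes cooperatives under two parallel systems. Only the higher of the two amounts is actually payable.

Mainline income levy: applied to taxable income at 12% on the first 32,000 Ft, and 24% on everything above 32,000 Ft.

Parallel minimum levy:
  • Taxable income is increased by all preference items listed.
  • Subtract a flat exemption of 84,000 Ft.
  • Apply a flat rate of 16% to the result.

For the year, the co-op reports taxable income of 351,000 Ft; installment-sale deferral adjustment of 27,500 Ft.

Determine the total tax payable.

Mainline income levy:
  32,000 Ft × 12% = 3,840 Ft
  319,000 Ft × 24% = 76,560 Ft
  → 80,400 Ft

Parallel minimum levy:
  Adjusted income: 351,000 Ft + 27,500 Ft = 378,500 Ft
  Less exemption 84,000 Ft → base 294,500 Ft
  294,500 Ft × 16% = 47,120 Ft

80,400 Ft > 47,120 Ft, so the mainline income levy governs.

80,400 Ft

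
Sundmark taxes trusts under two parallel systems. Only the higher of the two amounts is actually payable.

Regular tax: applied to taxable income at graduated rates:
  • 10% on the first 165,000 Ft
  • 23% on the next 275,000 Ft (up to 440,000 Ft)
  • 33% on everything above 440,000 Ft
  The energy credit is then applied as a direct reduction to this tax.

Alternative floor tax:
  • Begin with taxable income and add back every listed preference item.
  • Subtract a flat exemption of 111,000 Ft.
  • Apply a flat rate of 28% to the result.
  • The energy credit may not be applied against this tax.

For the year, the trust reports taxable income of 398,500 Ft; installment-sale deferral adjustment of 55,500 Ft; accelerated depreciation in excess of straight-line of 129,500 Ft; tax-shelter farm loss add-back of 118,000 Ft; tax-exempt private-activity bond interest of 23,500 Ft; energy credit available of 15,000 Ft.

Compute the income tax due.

Alternative floor tax:
  Adjusted income: 398,500 Ft + 55,500 Ft + 129,500 Ft + 118,000 Ft + 23,500 Ft = 725,000 Ft
  Less exemption 111,000 Ft → base 614,000 Ft
  614,000 Ft × 28% = 171,920 Ft

Regular tax:
  165,000 Ft × 10% = 16,500 Ft
  233,500 Ft × 23% = 53,705 Ft
  → 70,205 Ft
  Less energy credit 15,000 Ft → 55,205 Ft

171,920 Ft > 55,205 Ft, so the alternative floor tax is the binding amount.

171,920 Ft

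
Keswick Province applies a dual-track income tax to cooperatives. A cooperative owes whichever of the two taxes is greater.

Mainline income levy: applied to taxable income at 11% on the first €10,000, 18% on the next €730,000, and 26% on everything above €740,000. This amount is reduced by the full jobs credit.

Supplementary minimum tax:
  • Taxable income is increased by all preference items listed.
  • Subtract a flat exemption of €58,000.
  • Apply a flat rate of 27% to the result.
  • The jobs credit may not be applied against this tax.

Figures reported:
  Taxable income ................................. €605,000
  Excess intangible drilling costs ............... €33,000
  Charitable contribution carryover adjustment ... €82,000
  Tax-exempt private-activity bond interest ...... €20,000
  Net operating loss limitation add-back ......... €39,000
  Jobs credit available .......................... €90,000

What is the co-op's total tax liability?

Supplementary minimum tax:
  Adjusted income: €605,000 + €33,000 + €82,000 + €20,000 + €39,000 = €779,000
  Less exemption €58,000 → base €721,000
  €721,000 × 27% = €194,670

Mainline income levy:
  €10,000 × 11% = €1,100
  €595,000 × 18% = €107,100
  → €108,200
  Less jobs credit €90,000 → €18,200

€194,670 > €18,200, so the supplementary minimum tax is the binding amount.

€194,670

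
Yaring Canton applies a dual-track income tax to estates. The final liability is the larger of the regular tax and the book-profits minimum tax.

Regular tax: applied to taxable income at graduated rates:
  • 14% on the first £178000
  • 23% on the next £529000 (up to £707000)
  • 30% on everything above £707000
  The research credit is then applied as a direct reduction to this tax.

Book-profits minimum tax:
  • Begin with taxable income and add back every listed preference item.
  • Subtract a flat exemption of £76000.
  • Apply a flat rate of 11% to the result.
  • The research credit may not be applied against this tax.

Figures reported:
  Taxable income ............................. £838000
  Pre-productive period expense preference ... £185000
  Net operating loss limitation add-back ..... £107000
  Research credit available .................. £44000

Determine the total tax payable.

Book-profits minimum tax:
  Adjusted income: £838000 + £185000 + £107000 = £1130000
  Less exemption £76000 → base £1054000
  £1054000 × 11% = £115940

Regular tax:
  £178000 × 14% = £24920
  £529000 × 23% = £121670
  £131000 × 30% = £39300
  → £185890
  Less research credit £44000 → £141890

£141890 > £115940, so the regular tax governs.

£141890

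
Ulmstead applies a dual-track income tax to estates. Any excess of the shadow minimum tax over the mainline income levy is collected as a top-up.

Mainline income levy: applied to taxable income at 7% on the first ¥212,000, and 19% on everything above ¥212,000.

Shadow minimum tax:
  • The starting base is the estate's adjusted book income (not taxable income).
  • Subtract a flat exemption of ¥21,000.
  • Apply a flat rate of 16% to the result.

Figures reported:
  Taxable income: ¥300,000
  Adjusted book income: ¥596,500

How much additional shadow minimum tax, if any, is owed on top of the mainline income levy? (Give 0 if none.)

Mainline income levy:
  ¥212,000 × 7% = ¥14,840
  ¥88,000 × 19% = ¥16,720
  → ¥31,560

Shadow minimum tax:
  Base (adjusted book income): ¥596,500
  Less exemption ¥21,000 → base ¥575,500
  ¥575,500 × 16% = ¥92,080

Excess of shadow minimum tax over mainline income levy: ¥92,080 − ¥31,560 = ¥60,520.

¥60,520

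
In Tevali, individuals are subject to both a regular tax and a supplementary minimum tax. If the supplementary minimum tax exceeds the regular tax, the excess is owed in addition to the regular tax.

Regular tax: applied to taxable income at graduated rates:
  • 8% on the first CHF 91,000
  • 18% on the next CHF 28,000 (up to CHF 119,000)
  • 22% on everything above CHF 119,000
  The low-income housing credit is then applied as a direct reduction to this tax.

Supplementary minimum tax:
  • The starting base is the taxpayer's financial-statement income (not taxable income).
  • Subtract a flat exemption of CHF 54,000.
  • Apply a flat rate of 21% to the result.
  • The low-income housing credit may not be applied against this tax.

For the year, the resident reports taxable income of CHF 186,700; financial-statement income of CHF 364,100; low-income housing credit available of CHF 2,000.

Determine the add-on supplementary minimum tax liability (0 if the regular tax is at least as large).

CHF 39,907

Supplementary minimum tax:
  Base (financial-statement income): CHF 364,100
  Less exemption CHF 54,000 → base CHF 310,100
  CHF 310,100 × 21% = CHF 65,121

Regular tax:
  CHF 91,000 × 8% = CHF 7,280
  CHF 28,000 × 18% = CHF 5,040
  CHF 67,700 × 22% = CHF 14,894
  → CHF 27,214
  Less low-income housing credit CHF 2,000 → CHF 25,214

Excess of supplementary minimum tax over regular tax: CHF 65,121 − CHF 25,214 = CHF 39,907.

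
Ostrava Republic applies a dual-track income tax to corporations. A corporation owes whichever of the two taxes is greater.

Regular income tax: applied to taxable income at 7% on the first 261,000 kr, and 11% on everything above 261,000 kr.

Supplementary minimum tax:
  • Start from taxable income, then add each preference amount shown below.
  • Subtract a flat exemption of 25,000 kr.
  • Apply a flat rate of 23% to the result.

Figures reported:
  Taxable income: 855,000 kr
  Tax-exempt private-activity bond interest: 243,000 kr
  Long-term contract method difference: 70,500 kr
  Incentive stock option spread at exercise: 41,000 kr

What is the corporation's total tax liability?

272,435 kr

Supplementary minimum tax:
  Adjusted income: 855,000 kr + 243,000 kr + 70,500 kr + 41,000 kr = 1,209,500 kr
  Less exemption 25,000 kr → base 1,184,500 kr
  1,184,500 kr × 23% = 272,435 kr

Regular income tax:
  261,000 kr × 7% = 18,270 kr
  594,000 kr × 11% = 65,340 kr
  → 83,610 kr

272,435 kr > 83,610 kr, so the supplementary minimum tax is the binding amount.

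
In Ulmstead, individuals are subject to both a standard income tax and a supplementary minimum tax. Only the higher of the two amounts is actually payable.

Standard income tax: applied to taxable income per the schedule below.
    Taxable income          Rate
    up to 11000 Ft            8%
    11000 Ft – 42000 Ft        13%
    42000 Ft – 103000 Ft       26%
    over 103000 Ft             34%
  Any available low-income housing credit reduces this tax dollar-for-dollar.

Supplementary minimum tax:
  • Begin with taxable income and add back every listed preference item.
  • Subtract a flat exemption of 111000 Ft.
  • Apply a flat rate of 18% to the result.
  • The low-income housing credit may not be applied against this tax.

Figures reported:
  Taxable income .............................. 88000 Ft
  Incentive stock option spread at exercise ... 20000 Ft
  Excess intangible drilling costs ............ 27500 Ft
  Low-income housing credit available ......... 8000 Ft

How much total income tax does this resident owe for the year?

8870 Ft

Supplementary minimum tax:
  Adjusted income: 88000 Ft + 20000 Ft + 27500 Ft = 135500 Ft
  Less exemption 111000 Ft → base 24500 Ft
  24500 Ft × 18% = 4410 Ft

Standard income tax:
  11000 Ft × 8% = 880 Ft
  31000 Ft × 13% = 4030 Ft
  46000 Ft × 26% = 11960 Ft
  → 16870 Ft
  Less low-income housing credit 8000 Ft → 8870 Ft

8870 Ft > 4410 Ft, so the standard income tax governs.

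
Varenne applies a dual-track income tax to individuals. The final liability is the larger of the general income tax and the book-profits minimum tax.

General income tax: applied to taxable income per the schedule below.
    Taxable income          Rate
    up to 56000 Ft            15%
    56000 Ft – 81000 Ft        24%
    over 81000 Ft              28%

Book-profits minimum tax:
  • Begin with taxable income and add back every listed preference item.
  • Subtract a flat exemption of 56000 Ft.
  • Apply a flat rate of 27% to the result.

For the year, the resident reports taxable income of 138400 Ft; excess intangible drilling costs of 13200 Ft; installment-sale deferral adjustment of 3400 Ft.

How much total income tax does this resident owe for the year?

Book-profits minimum tax:
  Adjusted income: 138400 Ft + 13200 Ft + 3400 Ft = 155000 Ft
  Less exemption 56000 Ft → base 99000 Ft
  99000 Ft × 27% = 26730 Ft

General income tax:
  56000 Ft × 15% = 8400 Ft
  25000 Ft × 24% = 6000 Ft
  57400 Ft × 28% = 16072 Ft
  → 30472 Ft

30472 Ft > 26730 Ft, so the general income tax governs.

30472 Ft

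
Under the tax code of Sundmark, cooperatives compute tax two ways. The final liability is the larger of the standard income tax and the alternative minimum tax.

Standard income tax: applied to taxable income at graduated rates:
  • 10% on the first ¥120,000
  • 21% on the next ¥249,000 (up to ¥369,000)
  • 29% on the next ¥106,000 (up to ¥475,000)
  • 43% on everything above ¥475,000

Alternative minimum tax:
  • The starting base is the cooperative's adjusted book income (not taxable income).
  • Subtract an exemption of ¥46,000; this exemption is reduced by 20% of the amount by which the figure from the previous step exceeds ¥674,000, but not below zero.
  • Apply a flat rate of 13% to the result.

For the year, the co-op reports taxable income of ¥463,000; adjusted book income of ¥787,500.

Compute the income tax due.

¥99,346

Alternative minimum tax:
  Base (adjusted book income): ¥787,500
  Exemption: ¥46,000 − 20% × (¥787,500 − ¥674,000) = ¥46,000 − ¥22,700 = ¥23,300
  Base: ¥787,500 − ¥23,300 = ¥764,200
  ¥764,200 × 13% = ¥99,346

Standard income tax:
  ¥120,000 × 10% = ¥12,000
  ¥249,000 × 21% = ¥52,290
  ¥94,000 × 29% = ¥27,260
  → ¥91,550

¥99,346 > ¥91,550, so the alternative minimum tax is the binding amount.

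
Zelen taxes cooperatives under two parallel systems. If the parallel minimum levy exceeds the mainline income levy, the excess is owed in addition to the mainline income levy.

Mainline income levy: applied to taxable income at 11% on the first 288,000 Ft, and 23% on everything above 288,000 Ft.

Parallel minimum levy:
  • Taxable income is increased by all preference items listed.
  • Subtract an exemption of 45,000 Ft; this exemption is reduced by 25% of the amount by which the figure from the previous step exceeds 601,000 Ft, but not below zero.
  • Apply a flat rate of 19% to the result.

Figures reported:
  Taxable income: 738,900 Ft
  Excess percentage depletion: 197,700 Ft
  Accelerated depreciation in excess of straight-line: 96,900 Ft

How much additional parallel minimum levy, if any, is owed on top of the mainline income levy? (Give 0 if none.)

Mainline income levy:
  288,000 Ft × 11% = 31,680 Ft
  450,900 Ft × 23% = 103,707 Ft
  → 135,387 Ft

Parallel minimum levy:
  Adjusted income: 738,900 Ft + 197,700 Ft + 96,900 Ft = 1,033,500 Ft
  Exemption: 25% × (1,033,500 Ft − 601,000 Ft) = 108,125 Ft ≥ 45,000 Ft, so the exemption is fully phased out
  Base: 1,033,500 Ft − 0 Ft = 1,033,500 Ft
  1,033,500 Ft × 19% = 196,365 Ft

Excess of parallel minimum levy over mainline income levy: 196,365 Ft − 135,387 Ft = 60,978 Ft.

60,978 Ft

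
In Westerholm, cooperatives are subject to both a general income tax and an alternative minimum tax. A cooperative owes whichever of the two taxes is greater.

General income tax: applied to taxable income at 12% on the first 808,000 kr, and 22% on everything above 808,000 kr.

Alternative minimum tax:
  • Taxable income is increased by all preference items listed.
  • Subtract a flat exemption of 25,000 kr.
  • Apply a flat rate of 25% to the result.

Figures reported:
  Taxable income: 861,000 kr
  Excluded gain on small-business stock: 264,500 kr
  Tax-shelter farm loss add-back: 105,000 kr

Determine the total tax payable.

301,375 kr

Alternative minimum tax:
  Adjusted income: 861,000 kr + 264,500 kr + 105,000 kr = 1,230,500 kr
  Less exemption 25,000 kr → base 1,205,500 kr
  1,205,500 kr × 25% = 301,375 kr

General income tax:
  808,000 kr × 12% = 96,960 kr
  53,000 kr × 22% = 11,660 kr
  → 108,620 kr

301,375 kr > 108,620 kr, so the alternative minimum tax is the binding amount.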